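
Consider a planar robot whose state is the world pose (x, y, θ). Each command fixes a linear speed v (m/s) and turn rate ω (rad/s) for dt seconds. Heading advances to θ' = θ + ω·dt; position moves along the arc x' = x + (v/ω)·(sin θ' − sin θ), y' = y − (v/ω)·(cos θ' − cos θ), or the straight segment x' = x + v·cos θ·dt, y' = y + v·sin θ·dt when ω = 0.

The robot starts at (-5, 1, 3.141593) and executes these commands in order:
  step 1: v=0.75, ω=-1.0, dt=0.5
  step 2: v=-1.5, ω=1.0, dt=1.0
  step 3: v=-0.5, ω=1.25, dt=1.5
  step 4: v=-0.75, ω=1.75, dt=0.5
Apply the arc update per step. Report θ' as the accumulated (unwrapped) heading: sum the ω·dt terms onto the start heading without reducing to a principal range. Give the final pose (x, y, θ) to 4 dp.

step 1: θ'=2.6416 (R=-0.7500) → pose (-5.3596, 1.0918, 2.6416)
step 2: θ'=3.6416 (R=-1.5000) → pose (-3.9213, 1.0918, 3.6416)
step 3: θ'=5.5166 (R=-0.4000) → pose (-3.8356, 1.7310, 5.5166)
step 4: θ'=6.3916 (R=-0.4286) → pose (-4.1793, 1.8483, 6.3916)

(-4.1793, 1.8483, 6.3916)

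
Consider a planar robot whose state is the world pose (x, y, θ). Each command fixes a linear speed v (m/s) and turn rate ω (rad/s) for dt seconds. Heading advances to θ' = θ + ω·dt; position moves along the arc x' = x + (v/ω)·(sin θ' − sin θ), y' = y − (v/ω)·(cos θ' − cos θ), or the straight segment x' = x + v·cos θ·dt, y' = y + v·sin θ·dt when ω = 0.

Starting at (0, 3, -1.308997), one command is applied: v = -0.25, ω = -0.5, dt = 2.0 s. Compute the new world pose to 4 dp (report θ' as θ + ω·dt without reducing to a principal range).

(0.1131, 3.4659, -2.3090)

θ' = -1.3090 + -0.5·2.0 = -2.3090
R = v/ω = -0.25/-0.5 = 0.5000
x' = 0 + 0.5000·(sin -2.3090 − sin -1.3090) = 0.1131
y' = 3 − 0.5000·(cos -2.3090 − cos -1.3090) = 3.4659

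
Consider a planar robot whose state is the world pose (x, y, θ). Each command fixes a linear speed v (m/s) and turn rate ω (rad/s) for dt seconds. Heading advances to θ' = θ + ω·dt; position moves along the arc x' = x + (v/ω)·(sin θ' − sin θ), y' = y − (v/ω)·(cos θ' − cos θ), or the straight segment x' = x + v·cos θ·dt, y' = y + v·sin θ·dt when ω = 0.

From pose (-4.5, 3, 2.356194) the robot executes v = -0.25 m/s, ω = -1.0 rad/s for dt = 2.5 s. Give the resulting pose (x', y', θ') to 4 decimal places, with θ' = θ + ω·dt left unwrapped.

θ' = 2.3562 + -1.0·2.5 = -0.1438
R = v/ω = -0.25/-1.0 = 0.2500
x' = -4.5 + 0.2500·(sin -0.1438 − sin 2.3562) = -4.7126
y' = 3 − 0.2500·(cos -0.1438 − cos 2.3562) = 2.5758

(-4.7126, 2.5758, -0.1438)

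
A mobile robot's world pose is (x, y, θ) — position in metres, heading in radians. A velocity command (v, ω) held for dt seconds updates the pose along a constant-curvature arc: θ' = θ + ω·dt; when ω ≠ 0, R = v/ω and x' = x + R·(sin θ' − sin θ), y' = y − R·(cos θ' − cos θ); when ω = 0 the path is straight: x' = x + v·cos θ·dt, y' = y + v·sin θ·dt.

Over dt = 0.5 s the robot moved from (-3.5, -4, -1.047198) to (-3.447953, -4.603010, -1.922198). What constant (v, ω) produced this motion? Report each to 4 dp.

v = 1.2500, ω = -1.7500

Δθ = -1.922198 − -1.047198 = -0.875000
ω = Δθ/dt = -0.875000/0.5 = -1.7500
R = −Δy/(cos θ' − cos θ) = -0.7143
v = R·ω = -0.7143·-1.7500 = 1.2500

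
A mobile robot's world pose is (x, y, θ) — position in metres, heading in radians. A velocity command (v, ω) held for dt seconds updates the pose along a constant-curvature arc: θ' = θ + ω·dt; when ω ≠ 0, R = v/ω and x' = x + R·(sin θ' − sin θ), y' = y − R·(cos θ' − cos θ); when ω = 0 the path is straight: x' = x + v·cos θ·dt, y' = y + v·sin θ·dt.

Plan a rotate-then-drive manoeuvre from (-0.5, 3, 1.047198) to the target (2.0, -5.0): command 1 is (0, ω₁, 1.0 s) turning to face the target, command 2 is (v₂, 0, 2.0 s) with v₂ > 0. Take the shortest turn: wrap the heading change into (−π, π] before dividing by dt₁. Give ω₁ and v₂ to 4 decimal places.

heading to target = atan2(-5−3, 2−-0.5) = -1.2679
Δθ = wrap(-1.2679 − 1.0472) = -2.3151; ω₁ = Δθ/dt₁ = -2.3151
distance = √((2−-0.5)² + (-5−3)²) = 8.3815; v₂ = distance/dt₂ = 4.1908

ω₁ = -2.3151, v₂ = 4.1908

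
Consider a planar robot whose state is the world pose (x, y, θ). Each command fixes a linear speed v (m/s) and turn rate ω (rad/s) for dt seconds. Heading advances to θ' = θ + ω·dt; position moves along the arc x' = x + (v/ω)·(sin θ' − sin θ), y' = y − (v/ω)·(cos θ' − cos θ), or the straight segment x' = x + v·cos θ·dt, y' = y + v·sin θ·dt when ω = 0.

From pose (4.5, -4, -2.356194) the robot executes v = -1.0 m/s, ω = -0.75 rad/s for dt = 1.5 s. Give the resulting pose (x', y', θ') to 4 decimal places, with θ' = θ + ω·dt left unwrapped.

(5.8870, -3.6856, -3.4812)

θ' = -2.3562 + -0.75·1.5 = -3.4812
R = v/ω = -1.0/-0.75 = 1.3333
x' = 4.5 + 1.3333·(sin -3.4812 − sin -2.3562) = 5.8870
y' = -4 − 1.3333·(cos -3.4812 − cos -2.3562) = -3.6856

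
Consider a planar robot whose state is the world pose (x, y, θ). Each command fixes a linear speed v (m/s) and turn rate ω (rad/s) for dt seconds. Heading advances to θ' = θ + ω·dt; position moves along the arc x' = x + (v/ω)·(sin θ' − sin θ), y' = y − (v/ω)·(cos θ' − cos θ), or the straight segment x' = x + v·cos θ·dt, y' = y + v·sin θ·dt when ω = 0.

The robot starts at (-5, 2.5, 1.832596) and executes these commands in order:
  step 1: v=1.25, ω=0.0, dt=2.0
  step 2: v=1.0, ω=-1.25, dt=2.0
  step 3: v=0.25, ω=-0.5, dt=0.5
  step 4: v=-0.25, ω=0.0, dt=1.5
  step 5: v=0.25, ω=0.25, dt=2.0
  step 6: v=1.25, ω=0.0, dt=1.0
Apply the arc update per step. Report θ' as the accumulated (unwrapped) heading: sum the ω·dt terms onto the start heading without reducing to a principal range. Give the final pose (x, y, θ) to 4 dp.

step 1: θ'=1.8326 (straight) → pose (-5.6470, 4.9148, 1.8326)
step 2: θ'=-0.6674 (R=-0.8000) → pose (-4.3791, 5.7502, -0.6674)
step 3: θ'=-0.9174 (R=-0.5000) → pose (-4.2916, 5.6614, -0.9174)
step 4: θ'=-0.9174 (straight) → pose (-4.5196, 5.9592, -0.9174)
step 5: θ'=-0.4174 (R=1.0000) → pose (-4.1309, 5.6529, -0.4174)
step 6: θ'=-0.4174 (straight) → pose (-2.9882, 5.1462, -0.4174)

(-2.9882, 5.1462, -0.4174)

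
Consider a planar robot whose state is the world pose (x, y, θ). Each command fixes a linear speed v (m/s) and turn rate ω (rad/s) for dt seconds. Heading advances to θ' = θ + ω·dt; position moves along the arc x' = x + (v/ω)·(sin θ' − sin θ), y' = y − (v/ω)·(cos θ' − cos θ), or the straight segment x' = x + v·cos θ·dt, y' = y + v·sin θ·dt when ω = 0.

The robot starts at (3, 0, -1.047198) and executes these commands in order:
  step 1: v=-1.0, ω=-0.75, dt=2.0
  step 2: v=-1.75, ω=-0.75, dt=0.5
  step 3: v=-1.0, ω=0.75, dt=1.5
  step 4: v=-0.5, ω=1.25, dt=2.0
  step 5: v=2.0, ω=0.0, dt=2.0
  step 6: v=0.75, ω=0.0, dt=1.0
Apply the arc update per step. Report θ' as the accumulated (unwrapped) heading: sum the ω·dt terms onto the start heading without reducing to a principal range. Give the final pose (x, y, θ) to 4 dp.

(8.1921, 6.5829, 0.7028)

step 1: θ'=-2.5472 (R=1.3333) → pose (3.4080, 1.7713, -2.5472)
step 2: θ'=-2.9222 (R=2.3333) → pose (4.2069, 2.1156, -2.9222)
step 3: θ'=-1.7972 (R=-1.3333) → pose (5.2160, 3.1177, -1.7972)
step 4: θ'=0.7028 (R=-0.4000) → pose (4.5677, 3.5127, 0.7028)
step 5: θ'=0.7028 (straight) → pose (7.6198, 6.0981, 0.7028)
step 6: θ'=0.7028 (straight) → pose (8.1921, 6.5829, 0.7028)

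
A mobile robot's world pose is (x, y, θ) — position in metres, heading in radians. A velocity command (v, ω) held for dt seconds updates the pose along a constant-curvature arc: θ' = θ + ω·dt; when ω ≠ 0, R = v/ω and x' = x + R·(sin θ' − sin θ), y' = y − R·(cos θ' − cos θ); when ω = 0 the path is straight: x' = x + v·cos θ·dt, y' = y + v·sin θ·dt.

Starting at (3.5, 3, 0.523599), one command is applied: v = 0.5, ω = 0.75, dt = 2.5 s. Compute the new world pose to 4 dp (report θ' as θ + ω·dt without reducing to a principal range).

θ' = 0.5236 + 0.75·2.5 = 2.3986
R = v/ω = 0.5/0.75 = 0.6667
x' = 3.5 + 0.6667·(sin 2.3986 − sin 0.5236) = 3.6177
y' = 3 − 0.6667·(cos 2.3986 − cos 0.5236) = 4.0683

(3.6177, 4.0683, 2.3986)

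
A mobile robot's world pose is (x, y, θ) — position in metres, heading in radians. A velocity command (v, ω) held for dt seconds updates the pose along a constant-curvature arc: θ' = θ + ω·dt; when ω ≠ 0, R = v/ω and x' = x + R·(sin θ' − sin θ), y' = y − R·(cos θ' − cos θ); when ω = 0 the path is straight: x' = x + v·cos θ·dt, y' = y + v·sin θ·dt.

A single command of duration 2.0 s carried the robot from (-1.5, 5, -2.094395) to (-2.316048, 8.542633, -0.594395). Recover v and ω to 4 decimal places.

Δθ = -0.594395 − -2.094395 = 1.500000
ω = Δθ/dt = 1.500000/2.0 = 0.7500
R = −Δy/(cos θ' − cos θ) = -2.6667
v = R·ω = -2.6667·0.7500 = -2.0000

v = -2.0000, ω = 0.7500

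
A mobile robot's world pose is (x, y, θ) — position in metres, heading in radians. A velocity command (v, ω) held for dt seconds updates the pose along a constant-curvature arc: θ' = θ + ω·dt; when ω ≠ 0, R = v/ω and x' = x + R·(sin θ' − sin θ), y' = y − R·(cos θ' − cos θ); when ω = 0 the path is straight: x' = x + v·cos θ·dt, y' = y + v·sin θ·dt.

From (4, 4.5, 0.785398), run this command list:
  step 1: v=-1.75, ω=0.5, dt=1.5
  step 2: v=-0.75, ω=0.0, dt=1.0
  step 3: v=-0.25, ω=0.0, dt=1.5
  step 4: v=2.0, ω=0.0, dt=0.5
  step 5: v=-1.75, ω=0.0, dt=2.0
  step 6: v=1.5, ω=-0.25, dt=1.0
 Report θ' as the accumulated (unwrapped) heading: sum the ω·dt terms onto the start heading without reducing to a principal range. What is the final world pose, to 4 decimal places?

(3.0877, 0.0032, 1.2854)

step 1: θ'=1.5354 (R=-3.5000) → pose (2.9771, 2.1490, 1.5354)
step 2: θ'=1.5354 (straight) → pose (2.9505, 1.3995, 1.5354)
step 3: θ'=1.5354 (straight) → pose (2.9373, 1.0247, 1.5354)
step 4: θ'=1.5354 (straight) → pose (2.9726, 2.0241, 1.5354)
step 5: θ'=1.5354 (straight) → pose (2.8488, -1.4737, 1.5354)
step 6: θ'=1.2854 (R=-6.0000) → pose (3.0877, 0.0032, 1.2854)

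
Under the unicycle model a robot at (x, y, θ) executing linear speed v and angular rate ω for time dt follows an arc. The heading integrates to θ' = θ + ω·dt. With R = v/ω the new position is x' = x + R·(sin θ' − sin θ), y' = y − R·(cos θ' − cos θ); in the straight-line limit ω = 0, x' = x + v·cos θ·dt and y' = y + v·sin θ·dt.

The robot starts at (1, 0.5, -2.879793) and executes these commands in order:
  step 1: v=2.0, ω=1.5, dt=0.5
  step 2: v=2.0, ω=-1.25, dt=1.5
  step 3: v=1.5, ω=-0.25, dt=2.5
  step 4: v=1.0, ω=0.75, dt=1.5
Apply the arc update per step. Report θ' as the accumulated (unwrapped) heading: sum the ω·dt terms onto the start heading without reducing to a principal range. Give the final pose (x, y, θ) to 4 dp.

(-4.6327, 4.2691, -3.5048)

step 1: θ'=-2.1298 (R=1.3333) → pose (0.2147, -0.0808, -2.1298)
step 2: θ'=-4.0048 (R=-1.6000) → pose (-2.3576, -0.2723, -4.0048)
step 3: θ'=-4.6298 (R=-6.0000) → pose (-3.7776, 3.1328, -4.6298)
step 4: θ'=-3.5048 (R=1.3333) → pose (-4.6327, 4.2691, -3.5048)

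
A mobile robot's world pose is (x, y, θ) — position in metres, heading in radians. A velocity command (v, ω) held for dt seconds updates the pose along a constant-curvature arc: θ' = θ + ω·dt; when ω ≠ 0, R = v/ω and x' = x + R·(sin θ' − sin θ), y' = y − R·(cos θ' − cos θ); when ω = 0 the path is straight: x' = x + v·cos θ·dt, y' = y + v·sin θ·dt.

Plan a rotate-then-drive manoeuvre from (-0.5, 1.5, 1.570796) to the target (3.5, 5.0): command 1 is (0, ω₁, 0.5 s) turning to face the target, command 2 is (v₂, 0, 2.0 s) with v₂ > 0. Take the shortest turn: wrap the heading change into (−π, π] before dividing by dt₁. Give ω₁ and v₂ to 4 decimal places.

heading to target = atan2(5−1.5, 3.5−-0.5) = 0.7188
Δθ = wrap(0.7188 − 1.5708) = -0.8520; ω₁ = Δθ/dt₁ = -1.7039
distance = √((3.5−-0.5)² + (5−1.5)²) = 5.3151; v₂ = distance/dt₂ = 2.6575

ω₁ = -1.7039, v₂ = 2.6575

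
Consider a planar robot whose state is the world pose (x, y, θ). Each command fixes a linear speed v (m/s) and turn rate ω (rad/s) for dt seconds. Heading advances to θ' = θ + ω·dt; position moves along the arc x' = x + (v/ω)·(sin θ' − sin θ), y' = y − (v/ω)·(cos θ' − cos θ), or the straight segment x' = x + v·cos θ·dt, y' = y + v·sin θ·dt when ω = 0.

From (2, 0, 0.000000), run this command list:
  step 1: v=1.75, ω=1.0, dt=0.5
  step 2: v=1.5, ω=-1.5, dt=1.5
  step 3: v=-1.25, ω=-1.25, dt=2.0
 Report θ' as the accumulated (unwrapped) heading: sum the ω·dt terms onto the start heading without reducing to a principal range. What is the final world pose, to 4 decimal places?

(6.1814, -0.5738, -4.2500)

step 1: θ'=0.5000 (R=1.7500) → pose (2.8390, 0.2142, 0.5000)
step 2: θ'=-1.7500 (R=-1.0000) → pose (4.3024, -0.8416, -1.7500)
step 3: θ'=-4.2500 (R=1.0000) → pose (6.1814, -0.5738, -4.2500)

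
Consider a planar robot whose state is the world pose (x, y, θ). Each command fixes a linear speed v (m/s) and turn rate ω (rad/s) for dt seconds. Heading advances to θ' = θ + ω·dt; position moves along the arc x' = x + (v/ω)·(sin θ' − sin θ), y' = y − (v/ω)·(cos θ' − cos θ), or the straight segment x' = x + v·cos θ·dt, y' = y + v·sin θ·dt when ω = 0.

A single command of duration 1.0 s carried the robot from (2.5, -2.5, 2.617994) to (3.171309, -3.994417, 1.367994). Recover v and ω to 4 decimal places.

Δθ = 1.367994 − 2.617994 = -1.250000
ω = Δθ/dt = -1.250000/1.0 = -1.2500
R = −Δy/(cos θ' − cos θ) = 1.4000
v = R·ω = 1.4000·-1.2500 = -1.7500

v = -1.7500, ω = -1.2500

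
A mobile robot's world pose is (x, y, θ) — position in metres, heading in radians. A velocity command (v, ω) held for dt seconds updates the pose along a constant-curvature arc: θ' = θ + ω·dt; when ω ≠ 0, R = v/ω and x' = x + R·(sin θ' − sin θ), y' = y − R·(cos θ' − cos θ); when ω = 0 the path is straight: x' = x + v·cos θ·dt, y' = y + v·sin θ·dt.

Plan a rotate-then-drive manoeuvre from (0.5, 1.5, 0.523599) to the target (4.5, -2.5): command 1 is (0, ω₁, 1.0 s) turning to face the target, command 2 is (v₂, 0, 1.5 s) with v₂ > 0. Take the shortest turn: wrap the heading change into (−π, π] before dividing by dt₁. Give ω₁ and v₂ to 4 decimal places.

ω₁ = -1.3090, v₂ = 3.7712

heading to target = atan2(-2.5−1.5, 4.5−0.5) = -0.7854
Δθ = wrap(-0.7854 − 0.5236) = -1.3090; ω₁ = Δθ/dt₁ = -1.3090
distance = √((4.5−0.5)² + (-2.5−1.5)²) = 5.6569; v₂ = distance/dt₂ = 3.7712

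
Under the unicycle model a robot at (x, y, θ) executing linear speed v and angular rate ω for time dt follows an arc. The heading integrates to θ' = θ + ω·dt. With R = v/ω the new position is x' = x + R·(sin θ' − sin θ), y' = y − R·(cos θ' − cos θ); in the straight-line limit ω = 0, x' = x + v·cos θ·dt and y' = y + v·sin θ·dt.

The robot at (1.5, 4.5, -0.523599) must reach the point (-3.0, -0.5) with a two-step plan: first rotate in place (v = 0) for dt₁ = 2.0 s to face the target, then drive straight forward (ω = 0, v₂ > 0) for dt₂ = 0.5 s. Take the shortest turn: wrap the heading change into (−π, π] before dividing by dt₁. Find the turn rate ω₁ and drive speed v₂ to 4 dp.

ω₁ = -0.8900, v₂ = 13.4536

heading to target = atan2(-0.5−4.5, -3−1.5) = -2.3036
Δθ = wrap(-2.3036 − -0.5236) = -1.7800; ω₁ = Δθ/dt₁ = -0.8900
distance = √((-3−1.5)² + (-0.5−4.5)²) = 6.7268; v₂ = distance/dt₂ = 13.4536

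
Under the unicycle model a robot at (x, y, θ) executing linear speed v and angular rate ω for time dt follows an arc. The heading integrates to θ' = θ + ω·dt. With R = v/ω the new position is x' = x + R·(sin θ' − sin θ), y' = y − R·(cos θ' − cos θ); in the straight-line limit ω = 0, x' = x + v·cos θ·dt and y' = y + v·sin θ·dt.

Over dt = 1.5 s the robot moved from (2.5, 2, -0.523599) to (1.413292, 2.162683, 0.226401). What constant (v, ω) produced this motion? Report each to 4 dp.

Δθ = 0.226401 − -0.523599 = 0.750000
ω = Δθ/dt = 0.750000/1.5 = 0.5000
R = Δx/(sin θ' − sin θ) = -1.5000
v = R·ω = -1.5000·0.5000 = -0.7500

v = -0.7500, ω = 0.5000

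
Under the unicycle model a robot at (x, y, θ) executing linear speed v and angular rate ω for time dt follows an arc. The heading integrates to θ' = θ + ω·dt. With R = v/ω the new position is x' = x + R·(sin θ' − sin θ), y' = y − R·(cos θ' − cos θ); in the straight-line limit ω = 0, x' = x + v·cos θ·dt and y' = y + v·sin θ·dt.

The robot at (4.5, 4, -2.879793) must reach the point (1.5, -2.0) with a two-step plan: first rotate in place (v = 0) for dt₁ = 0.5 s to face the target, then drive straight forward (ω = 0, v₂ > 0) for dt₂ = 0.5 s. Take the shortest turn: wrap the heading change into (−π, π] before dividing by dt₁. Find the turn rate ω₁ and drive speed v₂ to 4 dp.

heading to target = atan2(-2−4, 1.5−4.5) = -2.0344
Δθ = wrap(-2.0344 − -2.8798) = 0.8453; ω₁ = Δθ/dt₁ = 1.6907
distance = √((1.5−4.5)² + (-2−4)²) = 6.7082; v₂ = distance/dt₂ = 13.4164

ω₁ = 1.6907, v₂ = 13.4164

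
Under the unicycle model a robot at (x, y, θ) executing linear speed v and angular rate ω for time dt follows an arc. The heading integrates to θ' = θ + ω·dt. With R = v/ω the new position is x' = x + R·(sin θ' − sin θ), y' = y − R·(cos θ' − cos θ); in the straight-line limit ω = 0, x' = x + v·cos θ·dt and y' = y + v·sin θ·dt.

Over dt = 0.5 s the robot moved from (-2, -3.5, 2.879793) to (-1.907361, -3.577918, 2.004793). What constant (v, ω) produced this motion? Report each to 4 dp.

v = -0.2500, ω = -1.7500

Δθ = 2.004793 − 2.879793 = -0.875000
ω = Δθ/dt = -0.875000/0.5 = -1.7500
R = Δx/(sin θ' − sin θ) = 0.1429
v = R·ω = 0.1429·-1.7500 = -0.2500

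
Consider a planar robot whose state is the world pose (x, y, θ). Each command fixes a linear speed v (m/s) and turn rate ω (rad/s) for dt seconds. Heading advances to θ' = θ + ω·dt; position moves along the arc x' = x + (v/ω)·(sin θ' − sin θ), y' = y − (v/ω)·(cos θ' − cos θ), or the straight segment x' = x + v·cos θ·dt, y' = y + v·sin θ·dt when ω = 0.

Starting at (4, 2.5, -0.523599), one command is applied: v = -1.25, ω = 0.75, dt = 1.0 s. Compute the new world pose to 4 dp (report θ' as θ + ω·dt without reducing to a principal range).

θ' = -0.5236 + 0.75·1.0 = 0.2264
R = v/ω = -1.25/0.75 = -1.6667
x' = 4 + -1.6667·(sin 0.2264 − sin -0.5236) = 2.7925
y' = 2.5 − -1.6667·(cos 0.2264 − cos -0.5236) = 2.6808

(2.7925, 2.6808, 0.2264)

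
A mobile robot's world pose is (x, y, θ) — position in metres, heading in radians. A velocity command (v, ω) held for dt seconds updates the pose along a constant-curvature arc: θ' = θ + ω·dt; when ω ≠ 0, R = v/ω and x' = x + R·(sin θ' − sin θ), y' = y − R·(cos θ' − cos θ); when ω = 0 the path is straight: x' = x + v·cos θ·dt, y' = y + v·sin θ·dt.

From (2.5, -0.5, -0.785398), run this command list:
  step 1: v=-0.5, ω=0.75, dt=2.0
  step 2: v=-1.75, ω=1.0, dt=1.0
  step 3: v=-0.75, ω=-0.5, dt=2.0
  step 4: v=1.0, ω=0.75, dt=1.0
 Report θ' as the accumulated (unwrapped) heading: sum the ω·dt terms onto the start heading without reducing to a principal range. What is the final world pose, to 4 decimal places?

(0.9571, -2.5227, 1.4646)

step 1: θ'=0.7146 (R=-0.6667) → pose (1.5917, -0.4678, 0.7146)
step 2: θ'=1.7146 (R=-1.7500) → pose (1.0066, -2.0405, 1.7146)
step 3: θ'=0.7146 (R=1.5000) → pose (0.5050, -3.3885, 0.7146)
step 4: θ'=1.4646 (R=1.3333) → pose (0.9571, -2.5227, 1.4646)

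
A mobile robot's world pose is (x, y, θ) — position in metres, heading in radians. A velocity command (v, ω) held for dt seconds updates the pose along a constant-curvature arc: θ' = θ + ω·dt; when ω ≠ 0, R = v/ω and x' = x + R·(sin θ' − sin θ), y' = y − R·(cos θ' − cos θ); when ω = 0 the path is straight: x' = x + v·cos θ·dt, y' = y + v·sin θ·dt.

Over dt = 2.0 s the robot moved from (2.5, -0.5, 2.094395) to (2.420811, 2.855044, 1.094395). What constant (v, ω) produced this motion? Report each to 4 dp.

v = 1.7500, ω = -0.5000

Δθ = 1.094395 − 2.094395 = -1.000000
ω = Δθ/dt = -1.000000/2.0 = -0.5000
R = −Δy/(cos θ' − cos θ) = -3.5000
v = R·ω = -3.5000·-0.5000 = 1.7500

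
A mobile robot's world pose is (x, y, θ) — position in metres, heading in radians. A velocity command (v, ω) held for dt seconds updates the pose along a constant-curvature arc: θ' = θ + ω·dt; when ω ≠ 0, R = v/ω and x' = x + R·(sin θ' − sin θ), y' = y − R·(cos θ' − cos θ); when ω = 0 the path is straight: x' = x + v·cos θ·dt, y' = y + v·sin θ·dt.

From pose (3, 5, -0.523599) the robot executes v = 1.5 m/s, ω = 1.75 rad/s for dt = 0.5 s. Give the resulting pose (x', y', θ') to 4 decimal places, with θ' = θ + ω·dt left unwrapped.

(3.7236, 4.9375, 0.3514)

θ' = -0.5236 + 1.75·0.5 = 0.3514
R = v/ω = 1.5/1.75 = 0.8571
x' = 3 + 0.8571·(sin 0.3514 − sin -0.5236) = 3.7236
y' = 5 − 0.8571·(cos 0.3514 − cos -0.5236) = 4.9375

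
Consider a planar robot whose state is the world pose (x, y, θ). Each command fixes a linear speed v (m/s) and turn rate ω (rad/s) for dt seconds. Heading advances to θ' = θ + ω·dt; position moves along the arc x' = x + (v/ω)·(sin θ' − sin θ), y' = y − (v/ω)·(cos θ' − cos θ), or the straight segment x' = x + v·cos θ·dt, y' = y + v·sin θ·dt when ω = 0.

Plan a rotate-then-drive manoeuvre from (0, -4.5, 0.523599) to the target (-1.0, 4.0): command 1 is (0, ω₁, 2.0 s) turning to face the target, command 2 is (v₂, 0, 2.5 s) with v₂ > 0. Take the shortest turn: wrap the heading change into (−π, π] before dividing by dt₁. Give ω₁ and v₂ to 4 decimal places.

heading to target = atan2(4−-4.5, -1−0) = 1.6879
Δθ = wrap(1.6879 − 0.5236) = 1.1643; ω₁ = Δθ/dt₁ = 0.5822
distance = √((-1−0)² + (4−-4.5)²) = 8.5586; v₂ = distance/dt₂ = 3.4234

ω₁ = 0.5822, v₂ = 3.4234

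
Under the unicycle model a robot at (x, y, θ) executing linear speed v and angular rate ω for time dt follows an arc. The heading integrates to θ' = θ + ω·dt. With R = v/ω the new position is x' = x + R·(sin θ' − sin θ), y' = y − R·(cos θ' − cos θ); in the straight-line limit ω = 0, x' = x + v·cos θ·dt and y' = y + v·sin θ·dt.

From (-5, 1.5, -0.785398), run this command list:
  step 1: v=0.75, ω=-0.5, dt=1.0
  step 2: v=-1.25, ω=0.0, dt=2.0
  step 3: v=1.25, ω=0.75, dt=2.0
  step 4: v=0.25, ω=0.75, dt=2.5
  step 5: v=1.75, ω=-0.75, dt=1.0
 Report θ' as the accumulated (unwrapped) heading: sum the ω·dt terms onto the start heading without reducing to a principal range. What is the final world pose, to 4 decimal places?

step 1: θ'=-1.2854 (R=-1.5000) → pose (-4.6213, 0.8616, -1.2854)
step 2: θ'=-1.2854 (straight) → pose (-5.3252, 3.2605, -1.2854)
step 3: θ'=0.2146 (R=1.6667) → pose (-3.3710, 2.1013, 0.2146)
step 4: θ'=2.0896 (R=0.3333) → pose (-3.1525, 2.5923, 2.0896)
step 5: θ'=1.3396 (R=-2.3333) → pose (-3.3975, 4.2839, 1.3396)

(-3.3975, 4.2839, 1.3396)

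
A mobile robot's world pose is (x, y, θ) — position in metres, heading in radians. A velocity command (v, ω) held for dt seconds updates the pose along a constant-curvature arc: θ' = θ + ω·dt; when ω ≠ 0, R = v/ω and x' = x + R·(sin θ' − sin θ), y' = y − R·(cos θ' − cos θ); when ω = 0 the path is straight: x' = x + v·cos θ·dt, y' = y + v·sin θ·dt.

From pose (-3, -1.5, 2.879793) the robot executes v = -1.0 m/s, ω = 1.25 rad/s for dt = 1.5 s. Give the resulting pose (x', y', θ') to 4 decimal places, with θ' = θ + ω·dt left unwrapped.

θ' = 2.8798 + 1.25·1.5 = 4.7548
R = v/ω = -1.0/1.25 = -0.8000
x' = -3 + -0.8000·(sin 4.7548 − sin 2.8798) = -1.9937
y' = -1.5 − -0.8000·(cos 4.7548 − cos 2.8798) = -0.6933

(-1.9937, -0.6933, 4.7548)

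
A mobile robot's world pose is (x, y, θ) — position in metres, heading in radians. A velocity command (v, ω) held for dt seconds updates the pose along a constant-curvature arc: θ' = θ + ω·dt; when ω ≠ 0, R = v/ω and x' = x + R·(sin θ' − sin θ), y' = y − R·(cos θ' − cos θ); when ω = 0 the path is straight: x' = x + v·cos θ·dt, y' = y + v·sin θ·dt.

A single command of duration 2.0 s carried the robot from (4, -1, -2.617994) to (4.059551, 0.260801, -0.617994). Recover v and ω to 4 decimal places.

v = -0.7500, ω = 1.0000

Δθ = -0.617994 − -2.617994 = 2.000000
ω = Δθ/dt = 2.000000/2.0 = 1.0000
R = −Δy/(cos θ' − cos θ) = -0.7500
v = R·ω = -0.7500·1.0000 = -0.7500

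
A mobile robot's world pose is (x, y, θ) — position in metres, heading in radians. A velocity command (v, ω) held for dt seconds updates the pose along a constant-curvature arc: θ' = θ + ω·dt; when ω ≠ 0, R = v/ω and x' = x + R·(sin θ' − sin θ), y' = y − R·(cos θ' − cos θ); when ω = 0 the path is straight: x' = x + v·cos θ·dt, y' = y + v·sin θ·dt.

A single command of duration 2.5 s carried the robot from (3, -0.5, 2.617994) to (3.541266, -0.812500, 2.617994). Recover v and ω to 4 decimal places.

Δθ = 2.617994 − 2.617994 = 0.000000
ω = Δθ/dt = 0.000000/2.5 = 0.0000
ω = 0 → v = (Δx·cos θ + Δy·sin θ)/dt = -0.2500

v = -0.2500, ω = 0.0000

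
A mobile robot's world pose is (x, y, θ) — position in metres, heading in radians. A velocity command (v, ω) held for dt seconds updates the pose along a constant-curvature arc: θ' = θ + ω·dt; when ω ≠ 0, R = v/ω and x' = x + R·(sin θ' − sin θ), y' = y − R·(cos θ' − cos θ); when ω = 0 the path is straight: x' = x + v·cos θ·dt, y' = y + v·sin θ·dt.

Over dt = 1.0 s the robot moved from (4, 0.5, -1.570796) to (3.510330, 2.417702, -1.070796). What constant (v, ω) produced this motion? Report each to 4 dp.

v = -2.0000, ω = 0.5000

Δθ = -1.070796 − -1.570796 = 0.500000
ω = Δθ/dt = 0.500000/1.0 = 0.5000
R = −Δy/(cos θ' − cos θ) = -4.0000
v = R·ω = -4.0000·0.5000 = -2.0000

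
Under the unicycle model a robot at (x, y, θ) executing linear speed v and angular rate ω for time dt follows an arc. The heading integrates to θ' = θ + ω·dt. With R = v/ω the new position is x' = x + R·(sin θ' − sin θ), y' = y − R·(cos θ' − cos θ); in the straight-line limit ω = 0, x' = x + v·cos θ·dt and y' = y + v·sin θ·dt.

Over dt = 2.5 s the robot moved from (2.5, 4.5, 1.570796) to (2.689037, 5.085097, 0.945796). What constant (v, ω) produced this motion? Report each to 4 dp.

Δθ = 0.945796 − 1.570796 = -0.625000
ω = Δθ/dt = -0.625000/2.5 = -0.2500
R = −Δy/(cos θ' − cos θ) = -1.0000
v = R·ω = -1.0000·-0.2500 = 0.2500

v = 0.2500, ω = -0.2500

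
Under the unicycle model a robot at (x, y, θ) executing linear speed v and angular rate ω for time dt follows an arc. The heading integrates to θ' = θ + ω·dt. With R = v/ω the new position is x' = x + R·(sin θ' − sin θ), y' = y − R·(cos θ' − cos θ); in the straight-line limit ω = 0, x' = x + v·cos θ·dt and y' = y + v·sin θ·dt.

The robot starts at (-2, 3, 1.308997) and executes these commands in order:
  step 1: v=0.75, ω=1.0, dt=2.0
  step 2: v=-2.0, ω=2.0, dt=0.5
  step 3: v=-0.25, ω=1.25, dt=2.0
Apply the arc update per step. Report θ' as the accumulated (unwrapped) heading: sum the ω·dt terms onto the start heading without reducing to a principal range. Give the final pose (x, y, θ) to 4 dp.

step 1: θ'=3.3090 (R=0.7500) → pose (-2.8494, 3.9336, 3.3090)
step 2: θ'=4.3090 (R=-1.0000) → pose (-2.0963, 4.5271, 4.3090)
step 3: θ'=6.8090 (R=-0.2000) → pose (-2.3806, 4.7786, 6.8090)

(-2.3806, 4.7786, 6.8090)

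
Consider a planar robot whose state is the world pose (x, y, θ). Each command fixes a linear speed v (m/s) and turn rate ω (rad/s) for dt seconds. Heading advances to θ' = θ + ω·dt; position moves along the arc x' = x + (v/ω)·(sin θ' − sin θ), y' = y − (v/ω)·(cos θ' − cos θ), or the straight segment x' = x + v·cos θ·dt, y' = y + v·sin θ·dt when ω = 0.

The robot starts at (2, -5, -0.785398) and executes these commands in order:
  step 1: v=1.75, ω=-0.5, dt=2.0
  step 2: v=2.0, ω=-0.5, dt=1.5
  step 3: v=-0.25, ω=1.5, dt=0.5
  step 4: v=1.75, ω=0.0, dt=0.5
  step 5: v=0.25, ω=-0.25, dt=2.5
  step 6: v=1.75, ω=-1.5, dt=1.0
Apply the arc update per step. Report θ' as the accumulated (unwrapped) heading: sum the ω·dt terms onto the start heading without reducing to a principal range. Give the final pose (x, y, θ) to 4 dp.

step 1: θ'=-1.7854 (R=-3.5000) → pose (2.9448, -8.2202, -1.7854)
step 2: θ'=-2.5354 (R=-4.0000) → pose (1.3156, -10.6557, -2.5354)
step 3: θ'=-1.7854 (R=-0.1667) → pose (1.3835, -10.5542, -1.7854)
step 4: θ'=-1.7854 (straight) → pose (1.1971, -11.4091, -1.7854)
step 5: θ'=-2.4104 (R=-1.0000) → pose (0.8878, -11.9406, -2.4104)
step 6: θ'=-3.9104 (R=-1.1667) → pose (-0.7024, -11.9106, -3.9104)

(-0.7024, -11.9106, -3.9104)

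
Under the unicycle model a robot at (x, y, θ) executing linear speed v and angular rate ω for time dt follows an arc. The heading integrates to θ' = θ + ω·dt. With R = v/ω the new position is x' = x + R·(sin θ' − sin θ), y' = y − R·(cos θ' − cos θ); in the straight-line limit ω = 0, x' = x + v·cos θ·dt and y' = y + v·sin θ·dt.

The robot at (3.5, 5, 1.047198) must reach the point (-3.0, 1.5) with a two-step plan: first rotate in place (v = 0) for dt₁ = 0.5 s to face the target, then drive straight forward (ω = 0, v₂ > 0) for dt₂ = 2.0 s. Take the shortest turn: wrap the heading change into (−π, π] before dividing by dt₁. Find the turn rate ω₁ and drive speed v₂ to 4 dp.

heading to target = atan2(1.5−5, -3−3.5) = -2.6477
Δθ = wrap(-2.6477 − 1.0472) = 2.5883; ω₁ = Δθ/dt₁ = 5.1767
distance = √((-3−3.5)² + (1.5−5)²) = 7.3824; v₂ = distance/dt₂ = 3.6912

ω₁ = 5.1767, v₂ = 3.6912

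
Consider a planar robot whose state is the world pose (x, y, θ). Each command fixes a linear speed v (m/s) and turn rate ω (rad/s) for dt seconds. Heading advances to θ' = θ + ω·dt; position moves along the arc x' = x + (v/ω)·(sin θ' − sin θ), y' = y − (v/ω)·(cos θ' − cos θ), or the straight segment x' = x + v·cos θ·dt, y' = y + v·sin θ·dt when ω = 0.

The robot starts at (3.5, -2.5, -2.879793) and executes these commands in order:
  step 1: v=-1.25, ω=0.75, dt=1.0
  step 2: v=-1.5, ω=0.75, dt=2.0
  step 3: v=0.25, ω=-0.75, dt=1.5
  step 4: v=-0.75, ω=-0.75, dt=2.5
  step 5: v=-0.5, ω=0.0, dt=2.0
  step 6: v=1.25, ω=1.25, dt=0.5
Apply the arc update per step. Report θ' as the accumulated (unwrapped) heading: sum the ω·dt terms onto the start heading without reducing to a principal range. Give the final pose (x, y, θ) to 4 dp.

(5.8253, 0.9112, -3.0048)

step 1: θ'=-2.1298 (R=-1.6667) → pose (4.4816, -1.7740, -2.1298)
step 2: θ'=-0.6298 (R=-2.0000) → pose (3.9640, 0.9030, -0.6298)
step 3: θ'=-1.7548 (R=-0.3333) → pose (4.0954, 0.5726, -1.7548)
step 4: θ'=-3.6298 (R=1.0000) → pose (5.5475, 1.2728, -3.6298)
step 5: θ'=-3.6298 (straight) → pose (6.4307, 0.8038, -3.6298)
step 6: θ'=-3.0048 (R=1.0000) → pose (5.8253, 0.9112, -3.0048)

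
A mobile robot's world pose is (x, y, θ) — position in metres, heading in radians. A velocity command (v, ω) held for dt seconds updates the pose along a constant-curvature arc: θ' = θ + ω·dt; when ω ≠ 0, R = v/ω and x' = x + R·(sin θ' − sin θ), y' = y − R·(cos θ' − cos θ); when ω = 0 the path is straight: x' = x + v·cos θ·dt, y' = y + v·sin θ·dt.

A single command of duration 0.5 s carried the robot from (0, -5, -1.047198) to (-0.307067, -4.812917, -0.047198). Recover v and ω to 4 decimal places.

v = -0.7500, ω = 2.0000

Δθ = -0.047198 − -1.047198 = 1.000000
ω = Δθ/dt = 1.000000/0.5 = 2.0000
R = Δx/(sin θ' − sin θ) = -0.3750
v = R·ω = -0.3750·2.0000 = -0.7500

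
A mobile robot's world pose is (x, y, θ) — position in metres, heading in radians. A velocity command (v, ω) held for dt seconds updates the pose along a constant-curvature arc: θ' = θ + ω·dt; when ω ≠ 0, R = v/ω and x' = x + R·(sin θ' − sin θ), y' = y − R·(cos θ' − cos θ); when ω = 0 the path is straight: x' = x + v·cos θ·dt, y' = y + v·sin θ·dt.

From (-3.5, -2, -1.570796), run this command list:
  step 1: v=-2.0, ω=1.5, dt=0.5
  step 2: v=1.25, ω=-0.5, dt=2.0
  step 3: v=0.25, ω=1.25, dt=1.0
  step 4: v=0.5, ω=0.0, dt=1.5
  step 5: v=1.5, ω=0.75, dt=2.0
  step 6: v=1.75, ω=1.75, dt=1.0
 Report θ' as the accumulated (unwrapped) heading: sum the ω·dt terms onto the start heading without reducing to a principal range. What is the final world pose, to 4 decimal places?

step 1: θ'=-0.8208 (R=-1.3333) → pose (-3.8577, -1.0911, -0.8208)
step 2: θ'=-1.8208 (R=-2.5000) → pose (-3.2647, -3.4138, -1.8208)
step 3: θ'=-0.5708 (R=0.2000) → pose (-3.1790, -3.6315, -0.5708)
step 4: θ'=-0.5708 (straight) → pose (-2.5479, -4.0368, -0.5708)
step 5: θ'=0.9292 (R=2.0000) → pose (0.1350, -3.5508, 0.9292)
step 6: θ'=2.6792 (R=1.0000) → pose (-0.2200, -2.0573, 2.6792)

(-0.2200, -2.0573, 2.6792)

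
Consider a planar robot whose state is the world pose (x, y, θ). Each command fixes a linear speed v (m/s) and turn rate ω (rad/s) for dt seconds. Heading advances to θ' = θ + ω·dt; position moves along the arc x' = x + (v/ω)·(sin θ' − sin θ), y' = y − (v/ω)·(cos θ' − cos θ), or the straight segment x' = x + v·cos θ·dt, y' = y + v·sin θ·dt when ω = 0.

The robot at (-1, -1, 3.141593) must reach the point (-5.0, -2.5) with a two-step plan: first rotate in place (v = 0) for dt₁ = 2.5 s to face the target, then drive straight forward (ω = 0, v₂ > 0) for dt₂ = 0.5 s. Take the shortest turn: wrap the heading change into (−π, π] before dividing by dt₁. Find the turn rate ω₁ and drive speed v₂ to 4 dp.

heading to target = atan2(-2.5−-1, -5−-1) = -2.7828
Δθ = wrap(-2.7828 − 3.1416) = 0.3588; ω₁ = Δθ/dt₁ = 0.1435
distance = √((-5−-1)² + (-2.5−-1)²) = 4.2720; v₂ = distance/dt₂ = 8.5440

ω₁ = 0.1435, v₂ = 8.5440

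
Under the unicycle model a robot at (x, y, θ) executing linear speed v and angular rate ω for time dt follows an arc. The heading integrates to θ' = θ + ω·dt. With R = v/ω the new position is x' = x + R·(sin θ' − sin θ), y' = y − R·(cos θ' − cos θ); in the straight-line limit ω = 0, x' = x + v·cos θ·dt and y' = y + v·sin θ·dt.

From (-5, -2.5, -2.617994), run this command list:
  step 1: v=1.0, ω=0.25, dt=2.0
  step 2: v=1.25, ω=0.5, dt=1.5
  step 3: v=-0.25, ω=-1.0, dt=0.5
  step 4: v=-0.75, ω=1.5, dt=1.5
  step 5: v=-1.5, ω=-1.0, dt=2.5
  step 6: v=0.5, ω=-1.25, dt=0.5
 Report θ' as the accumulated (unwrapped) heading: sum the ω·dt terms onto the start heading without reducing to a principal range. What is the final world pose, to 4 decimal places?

step 1: θ'=-2.1180 (R=4.0000) → pose (-6.4159, -3.8829, -2.1180)
step 2: θ'=-1.3680 (R=2.5000) → pose (-6.7297, -5.6872, -1.3680)
step 3: θ'=-1.8680 (R=0.2500) → pose (-6.7239, -5.5636, -1.8680)
step 4: θ'=0.3820 (R=-0.5000) → pose (-7.3884, -4.9533, 0.3820)
step 5: θ'=-2.1180 (R=1.5000) → pose (-9.2285, -2.7809, -2.1180)
step 6: θ'=-2.7430 (R=-0.4000) → pose (-9.4149, -2.9415, -2.7430)

(-9.4149, -2.9415, -2.7430)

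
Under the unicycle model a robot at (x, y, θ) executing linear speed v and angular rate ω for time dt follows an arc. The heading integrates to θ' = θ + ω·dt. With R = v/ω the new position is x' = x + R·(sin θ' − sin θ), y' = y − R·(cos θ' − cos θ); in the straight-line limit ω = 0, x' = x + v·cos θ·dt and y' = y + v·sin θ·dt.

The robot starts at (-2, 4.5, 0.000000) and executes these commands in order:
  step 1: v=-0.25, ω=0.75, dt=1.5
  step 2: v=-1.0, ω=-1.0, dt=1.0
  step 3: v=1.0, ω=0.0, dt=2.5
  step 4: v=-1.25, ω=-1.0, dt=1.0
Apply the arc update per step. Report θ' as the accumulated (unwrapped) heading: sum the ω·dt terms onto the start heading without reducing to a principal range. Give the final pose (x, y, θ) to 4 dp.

(-1.7131, 4.5001, -0.8750)

step 1: θ'=1.1250 (R=-0.3333) → pose (-2.3008, 4.3104, 1.1250)
step 2: θ'=0.1250 (R=1.0000) → pose (-3.0783, 3.7494, 0.1250)
step 3: θ'=0.1250 (straight) → pose (-0.5979, 4.0611, 0.1250)
step 4: θ'=-0.8750 (R=1.2500) → pose (-1.7131, 4.5001, -0.8750)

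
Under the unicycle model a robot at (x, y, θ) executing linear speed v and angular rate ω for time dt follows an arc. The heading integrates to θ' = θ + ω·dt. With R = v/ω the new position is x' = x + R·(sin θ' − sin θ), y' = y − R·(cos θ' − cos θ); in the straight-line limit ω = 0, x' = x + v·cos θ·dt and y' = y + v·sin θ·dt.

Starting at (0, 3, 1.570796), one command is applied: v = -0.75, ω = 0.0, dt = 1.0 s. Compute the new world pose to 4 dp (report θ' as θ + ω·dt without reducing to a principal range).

(0.0000, 2.2500, 1.5708)

θ' = 1.5708 + 0.0·1.0 = 1.5708
ω = 0 → straight: x' = 0 + -0.75·cos(1.5708)·1.0 = 0.0000
y' = 3 + -0.75·sin(1.5708)·1.0 = 2.2500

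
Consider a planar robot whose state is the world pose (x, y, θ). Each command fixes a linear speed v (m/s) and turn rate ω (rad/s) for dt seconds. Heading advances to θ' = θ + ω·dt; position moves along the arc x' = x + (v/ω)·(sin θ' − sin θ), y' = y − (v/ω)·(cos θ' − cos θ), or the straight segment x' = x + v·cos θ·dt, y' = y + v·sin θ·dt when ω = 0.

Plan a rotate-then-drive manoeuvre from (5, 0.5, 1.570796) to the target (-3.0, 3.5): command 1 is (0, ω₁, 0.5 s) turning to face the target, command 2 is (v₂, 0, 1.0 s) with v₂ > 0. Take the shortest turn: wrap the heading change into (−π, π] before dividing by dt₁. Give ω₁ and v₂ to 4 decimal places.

ω₁ = 2.4241, v₂ = 8.5440

heading to target = atan2(3.5−0.5, -3−5) = 2.7828
Δθ = wrap(2.7828 − 1.5708) = 1.2120; ω₁ = Δθ/dt₁ = 2.4241
distance = √((-3−5)² + (3.5−0.5)²) = 8.5440; v₂ = distance/dt₂ = 8.5440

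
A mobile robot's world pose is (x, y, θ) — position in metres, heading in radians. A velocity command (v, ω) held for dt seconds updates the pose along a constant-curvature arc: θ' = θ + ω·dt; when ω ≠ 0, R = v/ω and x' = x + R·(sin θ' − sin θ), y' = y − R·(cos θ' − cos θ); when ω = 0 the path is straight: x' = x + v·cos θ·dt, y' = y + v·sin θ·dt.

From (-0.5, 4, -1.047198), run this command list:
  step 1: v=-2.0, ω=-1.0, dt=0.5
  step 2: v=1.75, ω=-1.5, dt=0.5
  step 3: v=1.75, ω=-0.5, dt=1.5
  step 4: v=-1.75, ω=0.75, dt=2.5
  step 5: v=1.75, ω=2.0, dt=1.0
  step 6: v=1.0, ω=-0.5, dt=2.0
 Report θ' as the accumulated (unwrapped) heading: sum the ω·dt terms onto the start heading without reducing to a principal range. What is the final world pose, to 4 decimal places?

step 1: θ'=-1.5472 (R=2.0000) → pose (-0.7674, 4.9528, -1.5472)
step 2: θ'=-2.2972 (R=-1.1667) → pose (-1.0616, 4.1504, -2.2972)
step 3: θ'=-3.0472 (R=-3.5000) → pose (-3.3482, 2.9906, -3.0472)
step 4: θ'=-1.1722 (R=-2.3333) → pose (-1.4177, 6.2192, -1.1722)
step 5: θ'=0.8278 (R=0.8750) → pose (0.0331, 5.9669, 0.8278)
step 6: θ'=-0.1722 (R=-2.0000) → pose (1.8487, 6.5843, -0.1722)

(1.8487, 6.5843, -0.1722)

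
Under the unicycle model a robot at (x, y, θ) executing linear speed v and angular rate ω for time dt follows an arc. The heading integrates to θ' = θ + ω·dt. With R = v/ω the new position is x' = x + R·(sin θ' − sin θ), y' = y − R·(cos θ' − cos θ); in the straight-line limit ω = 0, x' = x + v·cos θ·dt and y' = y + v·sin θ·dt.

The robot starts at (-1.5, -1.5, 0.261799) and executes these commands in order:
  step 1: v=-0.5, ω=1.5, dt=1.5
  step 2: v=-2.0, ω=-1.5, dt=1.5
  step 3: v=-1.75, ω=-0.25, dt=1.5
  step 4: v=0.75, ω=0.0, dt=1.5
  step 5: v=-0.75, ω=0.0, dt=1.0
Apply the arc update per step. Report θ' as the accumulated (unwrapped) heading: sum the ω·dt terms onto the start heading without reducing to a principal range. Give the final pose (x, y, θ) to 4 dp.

(-4.2801, -4.6929, -0.1132)

step 1: θ'=2.5118 (R=-0.3333) → pose (-1.6101, -2.0914, 2.5118)
step 2: θ'=0.2618 (R=1.3333) → pose (-2.0503, -4.4568, 0.2618)
step 3: θ'=-0.1132 (R=7.0000) → pose (-4.6527, -4.6505, -0.1132)
step 4: θ'=-0.1132 (straight) → pose (-3.5349, -4.7776, -0.1132)
step 5: θ'=-0.1132 (straight) → pose (-4.2801, -4.6929, -0.1132)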